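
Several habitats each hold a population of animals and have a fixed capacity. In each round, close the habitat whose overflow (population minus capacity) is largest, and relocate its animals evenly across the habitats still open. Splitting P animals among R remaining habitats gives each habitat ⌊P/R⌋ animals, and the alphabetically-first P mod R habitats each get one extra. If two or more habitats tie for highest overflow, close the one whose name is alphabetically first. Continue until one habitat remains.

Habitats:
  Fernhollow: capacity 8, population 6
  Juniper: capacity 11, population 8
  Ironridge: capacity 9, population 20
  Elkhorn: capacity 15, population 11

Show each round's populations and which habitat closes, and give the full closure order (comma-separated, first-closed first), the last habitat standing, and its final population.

Round 1: Elkhorn=11 Fernhollow=6 Ironridge=20 Juniper=8 → close Ironridge (overflow 11)
  20÷3 = 6 each, +1 to first 2
Round 2: Elkhorn=18 Fernhollow=13 Juniper=14 → close Fernhollow (overflow 5)
  13÷2 = 6 each, +1 to first 1
Round 3: Elkhorn=25 Juniper=20 → close Elkhorn (overflow 10)
  25÷1 = 25 each, +1 to first 0

Closure order: Ironridge, Fernhollow, Elkhorn
Last habitat: Juniper with 45 animals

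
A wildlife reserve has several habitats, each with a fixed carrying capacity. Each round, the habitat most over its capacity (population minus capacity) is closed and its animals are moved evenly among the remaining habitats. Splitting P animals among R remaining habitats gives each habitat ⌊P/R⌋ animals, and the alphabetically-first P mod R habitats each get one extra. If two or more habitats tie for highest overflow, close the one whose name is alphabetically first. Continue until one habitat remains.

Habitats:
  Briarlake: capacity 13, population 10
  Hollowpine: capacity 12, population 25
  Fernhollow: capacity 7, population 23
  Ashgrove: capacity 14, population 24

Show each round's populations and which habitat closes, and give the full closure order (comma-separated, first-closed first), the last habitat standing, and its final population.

Closure order: Fernhollow, Hollowpine, Ashgrove
Last habitat: Briarlake with 82 animals

Round 1: Ashgrove=24 Briarlake=10 Fernhollow=23 Hollowpine=25 → close Fernhollow (overflow 16)
  23÷3 = 7 each, +1 to first 2
Round 2: Ashgrove=32 Briarlake=18 Hollowpine=32 → close Hollowpine (overflow 20)
  32÷2 = 16 each, +1 to first 0
Round 3: Ashgrove=48 Briarlake=34 → close Ashgrove (overflow 34)
  48÷1 = 48 each, +1 to first 0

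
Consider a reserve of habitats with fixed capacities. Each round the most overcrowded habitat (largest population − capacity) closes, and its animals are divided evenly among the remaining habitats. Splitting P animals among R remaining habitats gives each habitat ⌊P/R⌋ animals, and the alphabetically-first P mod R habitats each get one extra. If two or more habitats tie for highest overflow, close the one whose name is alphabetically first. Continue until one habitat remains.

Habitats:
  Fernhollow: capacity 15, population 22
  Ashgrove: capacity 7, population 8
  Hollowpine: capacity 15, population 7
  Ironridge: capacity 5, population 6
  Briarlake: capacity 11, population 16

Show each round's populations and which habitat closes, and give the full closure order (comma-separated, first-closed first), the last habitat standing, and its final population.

Closure order: Fernhollow, Briarlake, Ashgrove, Ironridge
Last habitat: Hollowpine with 59 animals

Round 1: Ashgrove=8 Briarlake=16 Fernhollow=22 Hollowpine=7 Ironridge=6 → close Fernhollow (overflow 7)
  22÷4 = 5 each, +1 to first 2
Round 2: Ashgrove=14 Briarlake=22 Hollowpine=12 Ironridge=11 → close Briarlake (overflow 11)
  22÷3 = 7 each, +1 to first 1
Round 3: Ashgrove=22 Hollowpine=19 Ironridge=18 → close Ashgrove (overflow 15)
  22÷2 = 11 each, +1 to first 0
Round 4: Hollowpine=30 Ironridge=29 → close Ironridge (overflow 24)
  29÷1 = 29 each, +1 to first 0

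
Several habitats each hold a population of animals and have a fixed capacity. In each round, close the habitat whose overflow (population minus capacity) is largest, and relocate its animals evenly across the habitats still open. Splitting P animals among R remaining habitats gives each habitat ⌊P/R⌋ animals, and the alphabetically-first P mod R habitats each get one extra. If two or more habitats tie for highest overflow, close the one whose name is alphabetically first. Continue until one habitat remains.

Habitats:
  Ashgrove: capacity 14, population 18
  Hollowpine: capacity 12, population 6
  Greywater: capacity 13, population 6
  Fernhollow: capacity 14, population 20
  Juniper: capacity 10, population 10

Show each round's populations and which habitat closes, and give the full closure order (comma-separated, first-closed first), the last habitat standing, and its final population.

Closure order: Fernhollow, Ashgrove, Juniper, Hollowpine
Last habitat: Greywater with 60 animals

Round 1: Ashgrove=18 Fernhollow=20 Greywater=6 Hollowpine=6 Juniper=10 → close Fernhollow (overflow 6)
  20÷4 = 5 each, +1 to first 0
Round 2: Ashgrove=23 Greywater=11 Hollowpine=11 Juniper=15 → close Ashgrove (overflow 9)
  23÷3 = 7 each, +1 to first 2
Round 3: Greywater=19 Hollowpine=19 Juniper=22 → close Juniper (overflow 12)
  22÷2 = 11 each, +1 to first 0
Round 4: Greywater=30 Hollowpine=30 → close Hollowpine (overflow 18)
  30÷1 = 30 each, +1 to first 0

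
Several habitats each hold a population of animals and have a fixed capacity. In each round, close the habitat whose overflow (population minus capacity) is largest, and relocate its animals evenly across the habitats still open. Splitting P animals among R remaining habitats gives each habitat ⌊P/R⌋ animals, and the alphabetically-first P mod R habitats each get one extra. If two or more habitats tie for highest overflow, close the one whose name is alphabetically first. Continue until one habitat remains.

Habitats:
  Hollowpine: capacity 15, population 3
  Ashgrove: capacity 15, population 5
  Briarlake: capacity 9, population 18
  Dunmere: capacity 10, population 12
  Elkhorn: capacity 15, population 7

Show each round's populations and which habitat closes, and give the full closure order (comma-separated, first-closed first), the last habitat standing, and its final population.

Closure order: Briarlake, Dunmere, Elkhorn, Ashgrove
Last habitat: Hollowpine with 45 animals

Round 1: Ashgrove=5 Briarlake=18 Dunmere=12 Elkhorn=7 Hollowpine=3 → close Briarlake (overflow 9)
  18÷4 = 4 each, +1 to first 2
Round 2: Ashgrove=10 Dunmere=17 Elkhorn=11 Hollowpine=7 → close Dunmere (overflow 7)
  17÷3 = 5 each, +1 to first 2
Round 3: Ashgrove=16 Elkhorn=17 Hollowpine=12 → close Elkhorn (overflow 2)
  17÷2 = 8 each, +1 to first 1
Round 4: Ashgrove=25 Hollowpine=20 → close Ashgrove (overflow 10)
  25÷1 = 25 each, +1 to first 0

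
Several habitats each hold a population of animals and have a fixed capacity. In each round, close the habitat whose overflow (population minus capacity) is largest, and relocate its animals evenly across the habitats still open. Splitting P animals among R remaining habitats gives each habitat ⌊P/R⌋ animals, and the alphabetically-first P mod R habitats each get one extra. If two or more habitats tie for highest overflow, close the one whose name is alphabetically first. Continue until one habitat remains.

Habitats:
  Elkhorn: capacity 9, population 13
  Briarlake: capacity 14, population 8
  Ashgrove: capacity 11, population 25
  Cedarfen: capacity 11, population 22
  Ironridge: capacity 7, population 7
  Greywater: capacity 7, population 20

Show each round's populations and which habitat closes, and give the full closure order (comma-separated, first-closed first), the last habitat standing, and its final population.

Closure order: Ashgrove, Greywater, Cedarfen, Elkhorn, Ironridge
Last habitat: Briarlake with 95 animals

Round 1: Ashgrove=25 Briarlake=8 Cedarfen=22 Elkhorn=13 Greywater=20 Ironridge=7 → close Ashgrove (overflow 14)
  25÷5 = 5 each, +1 to first 0
Round 2: Briarlake=13 Cedarfen=27 Elkhorn=18 Greywater=25 Ironridge=12 → close Greywater (overflow 18)
  25÷4 = 6 each, +1 to first 1
Round 3: Briarlake=20 Cedarfen=33 Elkhorn=24 Ironridge=18 → close Cedarfen (overflow 22)
  33÷3 = 11 each, +1 to first 0
Round 4: Briarlake=31 Elkhorn=35 Ironridge=29 → close Elkhorn (overflow 26)
  35÷2 = 17 each, +1 to first 1
Round 5: Briarlake=49 Ironridge=46 → close Ironridge (overflow 39)
  46÷1 = 46 each, +1 to first 0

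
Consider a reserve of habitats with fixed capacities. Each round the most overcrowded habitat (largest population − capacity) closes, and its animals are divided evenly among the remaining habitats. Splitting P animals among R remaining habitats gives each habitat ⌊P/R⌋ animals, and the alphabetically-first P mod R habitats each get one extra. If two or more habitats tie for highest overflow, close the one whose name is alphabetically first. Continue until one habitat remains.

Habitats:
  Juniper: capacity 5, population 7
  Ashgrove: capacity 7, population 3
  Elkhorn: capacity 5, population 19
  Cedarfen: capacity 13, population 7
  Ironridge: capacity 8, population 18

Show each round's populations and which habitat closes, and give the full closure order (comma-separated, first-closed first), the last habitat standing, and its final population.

Closure order: Elkhorn, Ironridge, Juniper, Ashgrove
Last habitat: Cedarfen with 54 animals

Round 1: Ashgrove=3 Cedarfen=7 Elkhorn=19 Ironridge=18 Juniper=7 → close Elkhorn (overflow 14)
  19÷4 = 4 each, +1 to first 3
Round 2: Ashgrove=8 Cedarfen=12 Ironridge=23 Juniper=11 → close Ironridge (overflow 15)
  23÷3 = 7 each, +1 to first 2
Round 3: Ashgrove=16 Cedarfen=20 Juniper=18 → close Juniper (overflow 13)
  18÷2 = 9 each, +1 to first 0
Round 4: Ashgrove=25 Cedarfen=29 → close Ashgrove (overflow 18)
  25÷1 = 25 each, +1 to first 0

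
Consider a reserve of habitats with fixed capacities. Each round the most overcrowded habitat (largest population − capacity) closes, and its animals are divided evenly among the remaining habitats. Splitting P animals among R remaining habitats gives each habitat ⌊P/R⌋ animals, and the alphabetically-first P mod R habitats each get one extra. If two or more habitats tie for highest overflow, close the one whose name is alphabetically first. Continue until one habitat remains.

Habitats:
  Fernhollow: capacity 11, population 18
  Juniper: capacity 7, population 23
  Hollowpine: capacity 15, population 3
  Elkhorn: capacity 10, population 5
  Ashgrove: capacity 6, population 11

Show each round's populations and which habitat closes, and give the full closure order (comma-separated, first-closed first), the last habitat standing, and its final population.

Round 1: Ashgrove=11 Elkhorn=5 Fernhollow=18 Hollowpine=3 Juniper=23 → close Juniper (overflow 16)
  23÷4 = 5 each, +1 to first 3
Round 2: Ashgrove=17 Elkhorn=11 Fernhollow=24 Hollowpine=8 → close Fernhollow (overflow 13)
  24÷3 = 8 each, +1 to first 0
Round 3: Ashgrove=25 Elkhorn=19 Hollowpine=16 → close Ashgrove (overflow 19)
  25÷2 = 12 each, +1 to first 1
Round 4: Elkhorn=32 Hollowpine=28 → close Elkhorn (overflow 22)
  32÷1 = 32 each, +1 to first 0

Closure order: Juniper, Fernhollow, Ashgrove, Elkhorn
Last habitat: Hollowpine with 60 animals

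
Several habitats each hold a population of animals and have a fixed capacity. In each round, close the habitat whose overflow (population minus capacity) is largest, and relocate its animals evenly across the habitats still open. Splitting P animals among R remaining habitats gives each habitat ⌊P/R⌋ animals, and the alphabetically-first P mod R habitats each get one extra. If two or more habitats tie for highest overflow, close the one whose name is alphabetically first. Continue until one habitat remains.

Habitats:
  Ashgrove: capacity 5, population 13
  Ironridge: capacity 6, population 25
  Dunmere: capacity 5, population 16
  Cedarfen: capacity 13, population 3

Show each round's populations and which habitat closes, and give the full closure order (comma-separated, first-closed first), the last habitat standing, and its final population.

Round 1: Ashgrove=13 Cedarfen=3 Dunmere=16 Ironridge=25 → close Ironridge (overflow 19)
  25÷3 = 8 each, +1 to first 1
Round 2: Ashgrove=22 Cedarfen=11 Dunmere=24 → close Dunmere (overflow 19)
  24÷2 = 12 each, +1 to first 0
Round 3: Ashgrove=34 Cedarfen=23 → close Ashgrove (overflow 29)
  34÷1 = 34 each, +1 to first 0

Closure order: Ironridge, Dunmere, Ashgrove
Last habitat: Cedarfen with 57 animals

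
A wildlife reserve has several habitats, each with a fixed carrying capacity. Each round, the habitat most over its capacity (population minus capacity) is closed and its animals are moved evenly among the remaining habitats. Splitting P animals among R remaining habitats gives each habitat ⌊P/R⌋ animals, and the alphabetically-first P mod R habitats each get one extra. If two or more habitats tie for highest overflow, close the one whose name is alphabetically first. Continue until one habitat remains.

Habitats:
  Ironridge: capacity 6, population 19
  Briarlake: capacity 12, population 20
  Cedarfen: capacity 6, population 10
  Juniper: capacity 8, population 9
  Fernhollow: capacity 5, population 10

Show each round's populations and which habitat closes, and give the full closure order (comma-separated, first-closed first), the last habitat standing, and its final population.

Closure order: Ironridge, Briarlake, Cedarfen, Fernhollow
Last habitat: Juniper with 68 animals

Round 1: Briarlake=20 Cedarfen=10 Fernhollow=10 Ironridge=19 Juniper=9 → close Ironridge (overflow 13)
  19÷4 = 4 each, +1 to first 3
Round 2: Briarlake=25 Cedarfen=15 Fernhollow=15 Juniper=13 → close Briarlake (overflow 13)
  25÷3 = 8 each, +1 to first 1
Round 3: Cedarfen=24 Fernhollow=23 Juniper=21 → close Cedarfen (overflow 18)
  24÷2 = 12 each, +1 to first 0
Round 4: Fernhollow=35 Juniper=33 → close Fernhollow (overflow 30)
  35÷1 = 35 each, +1 to first 0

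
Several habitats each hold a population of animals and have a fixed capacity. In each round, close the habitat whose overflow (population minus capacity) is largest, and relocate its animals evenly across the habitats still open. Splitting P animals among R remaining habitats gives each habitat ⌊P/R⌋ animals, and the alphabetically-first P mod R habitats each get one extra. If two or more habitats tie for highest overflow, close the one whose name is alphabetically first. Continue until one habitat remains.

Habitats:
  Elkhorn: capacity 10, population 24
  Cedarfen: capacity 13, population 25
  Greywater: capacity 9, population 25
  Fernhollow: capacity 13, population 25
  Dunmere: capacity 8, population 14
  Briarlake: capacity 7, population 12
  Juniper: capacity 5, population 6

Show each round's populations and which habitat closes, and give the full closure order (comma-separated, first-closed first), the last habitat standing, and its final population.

Round 1: Briarlake=12 Cedarfen=25 Dunmere=14 Elkhorn=24 Fernhollow=25 Greywater=25 Juniper=6 → close Greywater (overflow 16)
  25÷6 = 4 each, +1 to first 1
Round 2: Briarlake=17 Cedarfen=29 Dunmere=18 Elkhorn=28 Fernhollow=29 Juniper=10 → close Elkhorn (overflow 18)
  28÷5 = 5 each, +1 to first 3
Round 3: Briarlake=23 Cedarfen=35 Dunmere=24 Fernhollow=34 Juniper=15 → close Cedarfen (overflow 22)
  35÷4 = 8 each, +1 to first 3
Round 4: Briarlake=32 Dunmere=33 Fernhollow=43 Juniper=23 → close Fernhollow (overflow 30)
  43÷3 = 14 each, +1 to first 1
Round 5: Briarlake=47 Dunmere=47 Juniper=37 → close Briarlake (overflow 40)
  47÷2 = 23 each, +1 to first 1
Round 6: Dunmere=71 Juniper=60 → close Dunmere (overflow 63)
  71÷1 = 71 each, +1 to first 0

Closure order: Greywater, Elkhorn, Cedarfen, Fernhollow, Briarlake, Dunmere
Last habitat: Juniper with 131 animals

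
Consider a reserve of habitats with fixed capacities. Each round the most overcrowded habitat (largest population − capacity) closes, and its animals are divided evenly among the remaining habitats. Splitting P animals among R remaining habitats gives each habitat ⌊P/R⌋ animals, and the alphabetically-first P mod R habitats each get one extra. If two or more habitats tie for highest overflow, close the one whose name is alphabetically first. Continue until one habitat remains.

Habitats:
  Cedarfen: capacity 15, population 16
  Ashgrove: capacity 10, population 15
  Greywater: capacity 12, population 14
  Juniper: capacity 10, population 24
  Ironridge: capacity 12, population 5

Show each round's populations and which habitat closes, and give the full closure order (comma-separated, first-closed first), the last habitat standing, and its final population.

Round 1: Ashgrove=15 Cedarfen=16 Greywater=14 Ironridge=5 Juniper=24 → close Juniper (overflow 14)
  24÷4 = 6 each, +1 to first 0
Round 2: Ashgrove=21 Cedarfen=22 Greywater=20 Ironridge=11 → close Ashgrove (overflow 11)
  21÷3 = 7 each, +1 to first 0
Round 3: Cedarfen=29 Greywater=27 Ironridge=18 → close Greywater (overflow 15)
  27÷2 = 13 each, +1 to first 1
Round 4: Cedarfen=43 Ironridge=31 → close Cedarfen (overflow 28)
  43÷1 = 43 each, +1 to first 0

Closure order: Juniper, Ashgrove, Greywater, Cedarfen
Last habitat: Ironridge with 74 animals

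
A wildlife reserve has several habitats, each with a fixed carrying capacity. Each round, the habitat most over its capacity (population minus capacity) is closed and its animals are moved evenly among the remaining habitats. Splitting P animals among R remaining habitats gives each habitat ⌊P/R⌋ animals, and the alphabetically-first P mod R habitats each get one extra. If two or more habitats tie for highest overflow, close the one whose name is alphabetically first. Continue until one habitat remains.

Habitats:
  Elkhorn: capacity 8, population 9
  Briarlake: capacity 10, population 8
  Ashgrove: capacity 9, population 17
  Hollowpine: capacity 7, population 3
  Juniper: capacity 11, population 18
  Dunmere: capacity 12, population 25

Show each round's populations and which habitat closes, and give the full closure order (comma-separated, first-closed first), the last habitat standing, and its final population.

Round 1: Ashgrove=17 Briarlake=8 Dunmere=25 Elkhorn=9 Hollowpine=3 Juniper=18 → close Dunmere (overflow 13)
  25÷5 = 5 each, +1 to first 0
Round 2: Ashgrove=22 Briarlake=13 Elkhorn=14 Hollowpine=8 Juniper=23 → close Ashgrove (overflow 13)
  22÷4 = 5 each, +1 to first 2
Round 3: Briarlake=19 Elkhorn=20 Hollowpine=13 Juniper=28 → close Juniper (overflow 17)
  28÷3 = 9 each, +1 to first 1
Round 4: Briarlake=29 Elkhorn=29 Hollowpine=22 → close Elkhorn (overflow 21)
  29÷2 = 14 each, +1 to first 1
Round 5: Briarlake=44 Hollowpine=36 → close Briarlake (overflow 34)
  44÷1 = 44 each, +1 to first 0

Closure order: Dunmere, Ashgrove, Juniper, Elkhorn, Briarlake
Last habitat: Hollowpine with 80 animals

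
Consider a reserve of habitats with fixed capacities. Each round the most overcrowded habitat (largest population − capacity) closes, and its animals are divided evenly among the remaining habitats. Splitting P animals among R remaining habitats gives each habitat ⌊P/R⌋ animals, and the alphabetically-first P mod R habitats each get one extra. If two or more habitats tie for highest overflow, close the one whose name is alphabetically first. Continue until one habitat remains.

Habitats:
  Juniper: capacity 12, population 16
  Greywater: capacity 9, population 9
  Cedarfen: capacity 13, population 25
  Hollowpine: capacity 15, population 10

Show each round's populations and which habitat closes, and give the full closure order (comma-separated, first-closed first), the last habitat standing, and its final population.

Closure order: Cedarfen, Juniper, Greywater
Last habitat: Hollowpine with 60 animals

Round 1: Cedarfen=25 Greywater=9 Hollowpine=10 Juniper=16 → close Cedarfen (overflow 12)
  25÷3 = 8 each, +1 to first 1
Round 2: Greywater=18 Hollowpine=18 Juniper=24 → close Juniper (overflow 12)
  24÷2 = 12 each, +1 to first 0
Round 3: Greywater=30 Hollowpine=30 → close Greywater (overflow 21)
  30÷1 = 30 each, +1 to first 0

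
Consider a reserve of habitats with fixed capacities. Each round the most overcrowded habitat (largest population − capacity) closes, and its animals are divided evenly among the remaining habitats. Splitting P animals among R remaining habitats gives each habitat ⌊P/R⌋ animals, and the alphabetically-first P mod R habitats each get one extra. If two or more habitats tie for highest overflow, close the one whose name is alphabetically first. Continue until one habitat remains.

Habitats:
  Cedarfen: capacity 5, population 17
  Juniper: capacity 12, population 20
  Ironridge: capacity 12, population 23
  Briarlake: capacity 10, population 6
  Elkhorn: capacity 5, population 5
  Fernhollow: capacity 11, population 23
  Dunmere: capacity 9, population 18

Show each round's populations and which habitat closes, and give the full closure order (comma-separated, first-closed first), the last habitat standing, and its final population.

Round 1: Briarlake=6 Cedarfen=17 Dunmere=18 Elkhorn=5 Fernhollow=23 Ironridge=23 Juniper=20 → close Cedarfen (overflow 12)
  17÷6 = 2 each, +1 to first 5
Round 2: Briarlake=9 Dunmere=21 Elkhorn=8 Fernhollow=26 Ironridge=26 Juniper=22 → close Fernhollow (overflow 15)
  26÷5 = 5 each, +1 to first 1
Round 3: Briarlake=15 Dunmere=26 Elkhorn=13 Ironridge=31 Juniper=27 → close Ironridge (overflow 19)
  31÷4 = 7 each, +1 to first 3
Round 4: Briarlake=23 Dunmere=34 Elkhorn=21 Juniper=34 → close Dunmere (overflow 25)
  34÷3 = 11 each, +1 to first 1
Round 5: Briarlake=35 Elkhorn=32 Juniper=45 → close Juniper (overflow 33)
  45÷2 = 22 each, +1 to first 1
Round 6: Briarlake=58 Elkhorn=54 → close Elkhorn (overflow 49)
  54÷1 = 54 each, +1 to first 0

Closure order: Cedarfen, Fernhollow, Ironridge, Dunmere, Juniper, Elkhorn
Last habitat: Briarlake with 112 animals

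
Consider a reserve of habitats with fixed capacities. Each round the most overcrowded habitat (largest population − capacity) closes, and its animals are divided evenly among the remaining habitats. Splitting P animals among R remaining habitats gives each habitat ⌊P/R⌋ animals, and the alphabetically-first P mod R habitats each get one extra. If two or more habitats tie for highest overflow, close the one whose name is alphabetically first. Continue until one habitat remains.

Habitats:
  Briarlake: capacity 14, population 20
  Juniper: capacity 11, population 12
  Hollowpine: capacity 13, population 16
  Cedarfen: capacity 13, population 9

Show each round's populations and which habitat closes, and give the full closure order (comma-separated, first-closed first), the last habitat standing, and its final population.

Closure order: Briarlake, Hollowpine, Juniper
Last habitat: Cedarfen with 57 animals

Round 1: Briarlake=20 Cedarfen=9 Hollowpine=16 Juniper=12 → close Briarlake (overflow 6)
  20÷3 = 6 each, +1 to first 2
Round 2: Cedarfen=16 Hollowpine=23 Juniper=18 → close Hollowpine (overflow 10)
  23÷2 = 11 each, +1 to first 1
Round 3: Cedarfen=28 Juniper=29 → close Juniper (overflow 18)
  29÷1 = 29 each, +1 to first 0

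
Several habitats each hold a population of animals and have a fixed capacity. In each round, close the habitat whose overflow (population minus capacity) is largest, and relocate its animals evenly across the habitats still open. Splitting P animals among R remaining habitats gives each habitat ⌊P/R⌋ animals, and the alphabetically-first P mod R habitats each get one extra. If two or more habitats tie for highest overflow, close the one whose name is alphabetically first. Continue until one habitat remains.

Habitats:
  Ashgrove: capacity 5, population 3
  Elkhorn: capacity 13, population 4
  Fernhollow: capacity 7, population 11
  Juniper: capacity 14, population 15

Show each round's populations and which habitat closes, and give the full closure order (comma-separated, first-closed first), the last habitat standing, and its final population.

Closure order: Fernhollow, Juniper, Ashgrove
Last habitat: Elkhorn with 33 animals

Round 1: Ashgrove=3 Elkhorn=4 Fernhollow=11 Juniper=15 → close Fernhollow (overflow 4)
  11÷3 = 3 each, +1 to first 2
Round 2: Ashgrove=7 Elkhorn=8 Juniper=18 → close Juniper (overflow 4)
  18÷2 = 9 each, +1 to first 0
Round 3: Ashgrove=16 Elkhorn=17 → close Ashgrove (overflow 11)
  16÷1 = 16 each, +1 to first 0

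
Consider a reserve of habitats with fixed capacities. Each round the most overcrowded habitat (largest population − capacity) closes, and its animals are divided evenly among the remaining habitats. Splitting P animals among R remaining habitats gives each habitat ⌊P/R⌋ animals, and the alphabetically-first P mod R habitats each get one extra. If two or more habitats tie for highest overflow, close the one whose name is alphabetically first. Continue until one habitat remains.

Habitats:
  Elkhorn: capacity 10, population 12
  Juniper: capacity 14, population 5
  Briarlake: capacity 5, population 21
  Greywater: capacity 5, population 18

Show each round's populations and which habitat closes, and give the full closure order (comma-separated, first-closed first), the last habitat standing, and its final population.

Round 1: Briarlake=21 Elkhorn=12 Greywater=18 Juniper=5 → close Briarlake (overflow 16)
  21÷3 = 7 each, +1 to first 0
Round 2: Elkhorn=19 Greywater=25 Juniper=12 → close Greywater (overflow 20)
  25÷2 = 12 each, +1 to first 1
Round 3: Elkhorn=32 Juniper=24 → close Elkhorn (overflow 22)
  32÷1 = 32 each, +1 to first 0

Closure order: Briarlake, Greywater, Elkhorn
Last habitat: Juniper with 56 animals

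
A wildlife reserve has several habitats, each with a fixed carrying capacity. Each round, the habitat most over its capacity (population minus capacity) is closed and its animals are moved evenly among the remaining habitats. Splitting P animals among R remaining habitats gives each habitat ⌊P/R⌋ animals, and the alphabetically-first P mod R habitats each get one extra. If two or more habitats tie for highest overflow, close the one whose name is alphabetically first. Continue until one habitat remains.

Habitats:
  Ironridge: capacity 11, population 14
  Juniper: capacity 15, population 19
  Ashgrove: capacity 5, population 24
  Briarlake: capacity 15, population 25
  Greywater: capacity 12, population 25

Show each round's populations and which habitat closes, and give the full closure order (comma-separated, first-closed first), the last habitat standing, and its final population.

Closure order: Ashgrove, Greywater, Briarlake, Juniper
Last habitat: Ironridge with 107 animals

Round 1: Ashgrove=24 Briarlake=25 Greywater=25 Ironridge=14 Juniper=19 → close Ashgrove (overflow 19)
  24÷4 = 6 each, +1 to first 0
Round 2: Briarlake=31 Greywater=31 Ironridge=20 Juniper=25 → close Greywater (overflow 19)
  31÷3 = 10 each, +1 to first 1
Round 3: Briarlake=42 Ironridge=30 Juniper=35 → close Briarlake (overflow 27)
  42÷2 = 21 each, +1 to first 0
Round 4: Ironridge=51 Juniper=56 → close Juniper (overflow 41)
  56÷1 = 56 each, +1 to first 0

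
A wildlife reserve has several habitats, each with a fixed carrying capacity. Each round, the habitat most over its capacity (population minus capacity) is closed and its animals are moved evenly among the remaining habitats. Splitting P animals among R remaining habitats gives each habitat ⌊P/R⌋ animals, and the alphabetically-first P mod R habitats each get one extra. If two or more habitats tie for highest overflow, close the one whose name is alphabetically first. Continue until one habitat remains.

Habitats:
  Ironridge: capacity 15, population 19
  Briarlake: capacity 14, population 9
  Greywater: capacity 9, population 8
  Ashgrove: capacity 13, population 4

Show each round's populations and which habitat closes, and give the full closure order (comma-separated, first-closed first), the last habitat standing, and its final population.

Closure order: Ironridge, Greywater, Briarlake
Last habitat: Ashgrove with 40 animals

Round 1: Ashgrove=4 Briarlake=9 Greywater=8 Ironridge=19 → close Ironridge (overflow 4)
  19÷3 = 6 each, +1 to first 1
Round 2: Ashgrove=11 Briarlake=15 Greywater=14 → close Greywater (overflow 5)
  14÷2 = 7 each, +1 to first 0
Round 3: Ashgrove=18 Briarlake=22 → close Briarlake (overflow 8)
  22÷1 = 22 each, +1 to first 0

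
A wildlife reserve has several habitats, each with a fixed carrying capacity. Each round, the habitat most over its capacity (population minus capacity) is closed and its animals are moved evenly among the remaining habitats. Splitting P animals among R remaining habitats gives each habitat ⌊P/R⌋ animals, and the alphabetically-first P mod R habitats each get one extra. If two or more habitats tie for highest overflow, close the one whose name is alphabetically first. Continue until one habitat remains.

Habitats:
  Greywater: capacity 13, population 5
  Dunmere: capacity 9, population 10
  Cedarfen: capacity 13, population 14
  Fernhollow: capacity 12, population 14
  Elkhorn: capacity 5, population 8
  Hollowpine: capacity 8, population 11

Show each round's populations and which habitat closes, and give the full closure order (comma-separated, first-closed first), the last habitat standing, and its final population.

Round 1: Cedarfen=14 Dunmere=10 Elkhorn=8 Fernhollow=14 Greywater=5 Hollowpine=11 → close Elkhorn (overflow 3)
  8÷5 = 1 each, +1 to first 3
Round 2: Cedarfen=16 Dunmere=12 Fernhollow=16 Greywater=6 Hollowpine=12 → close Fernhollow (overflow 4)
  16÷4 = 4 each, +1 to first 0
Round 3: Cedarfen=20 Dunmere=16 Greywater=10 Hollowpine=16 → close Hollowpine (overflow 8)
  16÷3 = 5 each, +1 to first 1
Round 4: Cedarfen=26 Dunmere=21 Greywater=15 → close Cedarfen (overflow 13)
  26÷2 = 13 each, +1 to first 0
Round 5: Dunmere=34 Greywater=28 → close Dunmere (overflow 25)
  34÷1 = 34 each, +1 to first 0

Closure order: Elkhorn, Fernhollow, Hollowpine, Cedarfen, Dunmere
Last habitat: Greywater with 62 animals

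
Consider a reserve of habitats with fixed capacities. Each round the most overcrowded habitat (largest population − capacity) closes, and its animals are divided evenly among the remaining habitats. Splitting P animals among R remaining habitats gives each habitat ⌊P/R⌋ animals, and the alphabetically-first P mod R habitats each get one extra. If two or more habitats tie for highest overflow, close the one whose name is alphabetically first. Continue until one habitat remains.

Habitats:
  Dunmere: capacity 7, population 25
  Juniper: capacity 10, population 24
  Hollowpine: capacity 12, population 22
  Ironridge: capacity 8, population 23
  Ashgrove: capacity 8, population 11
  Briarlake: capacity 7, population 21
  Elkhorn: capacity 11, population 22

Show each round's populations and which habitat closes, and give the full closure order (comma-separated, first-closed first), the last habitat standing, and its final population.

Closure order: Dunmere, Ironridge, Briarlake, Juniper, Elkhorn, Hollowpine
Last habitat: Ashgrove with 148 animals

Round 1: Ashgrove=11 Briarlake=21 Dunmere=25 Elkhorn=22 Hollowpine=22 Ironridge=23 Juniper=24 → close Dunmere (overflow 18)
  25÷6 = 4 each, +1 to first 1
Round 2: Ashgrove=16 Briarlake=25 Elkhorn=26 Hollowpine=26 Ironridge=27 Juniper=28 → close Ironridge (overflow 19)
  27÷5 = 5 each, +1 to first 2
Round 3: Ashgrove=22 Briarlake=31 Elkhorn=31 Hollowpine=31 Juniper=33 → close Briarlake (overflow 24)
  31÷4 = 7 each, +1 to first 3
Round 4: Ashgrove=30 Elkhorn=39 Hollowpine=39 Juniper=40 → close Juniper (overflow 30)
  40÷3 = 13 each, +1 to first 1
Round 5: Ashgrove=44 Elkhorn=52 Hollowpine=52 → close Elkhorn (overflow 41)
  52÷2 = 26 each, +1 to first 0
Round 6: Ashgrove=70 Hollowpine=78 → close Hollowpine (overflow 66)
  78÷1 = 78 each, +1 to first 0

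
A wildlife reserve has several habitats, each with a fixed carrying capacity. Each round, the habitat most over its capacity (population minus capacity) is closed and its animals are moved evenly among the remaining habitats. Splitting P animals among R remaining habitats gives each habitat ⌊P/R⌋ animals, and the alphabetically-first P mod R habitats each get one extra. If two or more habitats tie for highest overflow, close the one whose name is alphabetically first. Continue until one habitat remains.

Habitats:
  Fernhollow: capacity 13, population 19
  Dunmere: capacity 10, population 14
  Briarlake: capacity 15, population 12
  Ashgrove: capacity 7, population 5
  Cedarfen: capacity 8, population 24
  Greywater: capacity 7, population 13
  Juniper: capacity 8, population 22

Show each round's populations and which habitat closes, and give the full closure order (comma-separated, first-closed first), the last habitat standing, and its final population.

Closure order: Cedarfen, Juniper, Fernhollow, Greywater, Dunmere, Ashgrove
Last habitat: Briarlake with 109 animals

Round 1: Ashgrove=5 Briarlake=12 Cedarfen=24 Dunmere=14 Fernhollow=19 Greywater=13 Juniper=22 → close Cedarfen (overflow 16)
  24÷6 = 4 each, +1 to first 0
Round 2: Ashgrove=9 Briarlake=16 Dunmere=18 Fernhollow=23 Greywater=17 Juniper=26 → close Juniper (overflow 18)
  26÷5 = 5 each, +1 to first 1
Round 3: Ashgrove=15 Briarlake=21 Dunmere=23 Fernhollow=28 Greywater=22 → close Fernhollow (overflow 15)
  28÷4 = 7 each, +1 to first 0
Round 4: Ashgrove=22 Briarlake=28 Dunmere=30 Greywater=29 → close Greywater (overflow 22)
  29÷3 = 9 each, +1 to first 2
Round 5: Ashgrove=32 Briarlake=38 Dunmere=39 → close Dunmere (overflow 29)
  39÷2 = 19 each, +1 to first 1
Round 6: Ashgrove=52 Briarlake=57 → close Ashgrove (overflow 45)
  52÷1 = 52 each, +1 to first 0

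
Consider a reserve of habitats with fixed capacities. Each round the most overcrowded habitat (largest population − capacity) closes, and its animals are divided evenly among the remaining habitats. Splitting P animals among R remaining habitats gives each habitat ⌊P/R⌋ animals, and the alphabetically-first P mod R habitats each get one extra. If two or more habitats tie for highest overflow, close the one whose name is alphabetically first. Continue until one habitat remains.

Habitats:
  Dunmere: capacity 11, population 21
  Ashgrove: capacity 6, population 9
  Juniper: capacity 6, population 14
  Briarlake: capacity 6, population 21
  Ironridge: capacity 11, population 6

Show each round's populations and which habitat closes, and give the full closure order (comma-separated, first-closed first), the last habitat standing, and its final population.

Round 1: Ashgrove=9 Briarlake=21 Dunmere=21 Ironridge=6 Juniper=14 → close Briarlake (overflow 15)
  21÷4 = 5 each, +1 to first 1
Round 2: Ashgrove=15 Dunmere=26 Ironridge=11 Juniper=19 → close Dunmere (overflow 15)
  26÷3 = 8 each, +1 to first 2
Round 3: Ashgrove=24 Ironridge=20 Juniper=27 → close Juniper (overflow 21)
  27÷2 = 13 each, +1 to first 1
Round 4: Ashgrove=38 Ironridge=33 → close Ashgrove (overflow 32)
  38÷1 = 38 each, +1 to first 0

Closure order: Briarlake, Dunmere, Juniper, Ashgrove
Last habitat: Ironridge with 71 animals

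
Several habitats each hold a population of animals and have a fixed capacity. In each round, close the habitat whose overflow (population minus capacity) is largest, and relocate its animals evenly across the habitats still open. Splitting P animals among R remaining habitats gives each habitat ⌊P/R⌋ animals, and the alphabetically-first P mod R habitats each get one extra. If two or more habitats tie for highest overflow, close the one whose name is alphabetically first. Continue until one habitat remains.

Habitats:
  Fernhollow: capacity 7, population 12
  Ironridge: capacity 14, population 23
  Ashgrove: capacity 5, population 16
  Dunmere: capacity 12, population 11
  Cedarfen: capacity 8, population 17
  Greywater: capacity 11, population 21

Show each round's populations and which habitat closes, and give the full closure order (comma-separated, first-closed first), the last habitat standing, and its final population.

Round 1: Ashgrove=16 Cedarfen=17 Dunmere=11 Fernhollow=12 Greywater=21 Ironridge=23 → close Ashgrove (overflow 11)
  16÷5 = 3 each, +1 to first 1
Round 2: Cedarfen=21 Dunmere=14 Fernhollow=15 Greywater=24 Ironridge=26 → close Cedarfen (overflow 13)
  21÷4 = 5 each, +1 to first 1
Round 3: Dunmere=20 Fernhollow=20 Greywater=29 Ironridge=31 → close Greywater (overflow 18)
  29÷3 = 9 each, +1 to first 2
Round 4: Dunmere=30 Fernhollow=30 Ironridge=40 → close Ironridge (overflow 26)
  40÷2 = 20 each, +1 to first 0
Round 5: Dunmere=50 Fernhollow=50 → close Fernhollow (overflow 43)
  50÷1 = 50 each, +1 to first 0

Closure order: Ashgrove, Cedarfen, Greywater, Ironridge, Fernhollow
Last habitat: Dunmere with 100 animals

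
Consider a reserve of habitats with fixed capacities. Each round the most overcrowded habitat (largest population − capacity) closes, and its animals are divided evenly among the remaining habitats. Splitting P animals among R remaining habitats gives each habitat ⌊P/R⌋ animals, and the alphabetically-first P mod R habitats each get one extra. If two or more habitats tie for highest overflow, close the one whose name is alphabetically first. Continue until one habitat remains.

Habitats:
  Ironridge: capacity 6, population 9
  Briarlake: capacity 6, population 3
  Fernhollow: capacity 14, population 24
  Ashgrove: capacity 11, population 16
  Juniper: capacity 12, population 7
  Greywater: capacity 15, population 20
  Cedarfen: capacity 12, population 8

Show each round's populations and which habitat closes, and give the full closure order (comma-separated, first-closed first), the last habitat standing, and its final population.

Closure order: Fernhollow, Ashgrove, Greywater, Ironridge, Briarlake, Cedarfen
Last habitat: Juniper with 87 animals

Round 1: Ashgrove=16 Briarlake=3 Cedarfen=8 Fernhollow=24 Greywater=20 Ironridge=9 Juniper=7 → close Fernhollow (overflow 10)
  24÷6 = 4 each, +1 to first 0
Round 2: Ashgrove=20 Briarlake=7 Cedarfen=12 Greywater=24 Ironridge=13 Juniper=11 → close Ashgrove (overflow 9)
  20÷5 = 4 each, +1 to first 0
Round 3: Briarlake=11 Cedarfen=16 Greywater=28 Ironridge=17 Juniper=15 → close Greywater (overflow 13)
  28÷4 = 7 each, +1 to first 0
Round 4: Briarlake=18 Cedarfen=23 Ironridge=24 Juniper=22 → close Ironridge (overflow 18)
  24÷3 = 8 each, +1 to first 0
Round 5: Briarlake=26 Cedarfen=31 Juniper=30 → close Briarlake (overflow 20)
  26÷2 = 13 each, +1 to first 0
Round 6: Cedarfen=44 Juniper=43 → close Cedarfen (overflow 32)
  44÷1 = 44 each, +1 to first 0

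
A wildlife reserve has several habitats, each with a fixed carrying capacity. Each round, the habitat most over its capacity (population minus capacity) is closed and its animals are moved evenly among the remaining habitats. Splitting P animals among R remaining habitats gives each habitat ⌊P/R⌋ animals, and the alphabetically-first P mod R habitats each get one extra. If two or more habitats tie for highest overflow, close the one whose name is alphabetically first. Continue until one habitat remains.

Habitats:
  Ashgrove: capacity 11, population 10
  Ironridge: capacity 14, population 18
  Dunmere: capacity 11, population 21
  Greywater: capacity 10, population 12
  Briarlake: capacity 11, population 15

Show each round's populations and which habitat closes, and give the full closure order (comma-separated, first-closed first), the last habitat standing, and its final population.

Round 1: Ashgrove=10 Briarlake=15 Dunmere=21 Greywater=12 Ironridge=18 → close Dunmere (overflow 10)
  21÷4 = 5 each, +1 to first 1
Round 2: Ashgrove=16 Briarlake=20 Greywater=17 Ironridge=23 → close Briarlake (overflow 9)
  20÷3 = 6 each, +1 to first 2
Round 3: Ashgrove=23 Greywater=24 Ironridge=29 → close Ironridge (overflow 15)
  29÷2 = 14 each, +1 to first 1
Round 4: Ashgrove=38 Greywater=38 → close Greywater (overflow 28)
  38÷1 = 38 each, +1 to first 0

Closure order: Dunmere, Briarlake, Ironridge, Greywater
Last habitat: Ashgrove with 76 animals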